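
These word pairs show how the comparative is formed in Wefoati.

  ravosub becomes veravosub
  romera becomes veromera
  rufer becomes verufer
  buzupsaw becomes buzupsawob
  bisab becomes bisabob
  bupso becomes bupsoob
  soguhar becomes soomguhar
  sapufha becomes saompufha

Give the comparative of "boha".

bohaob

ravosub and bisab both end in -b yet inflect differently (veravosub, bisabob), so the final letter is not what conditions the rule; the first letter is.
"boha" begins with b-. The stems beginning with b- (buzupsaw → buzupsawob, bisab → bisabob, bupso → bupsoob) add -ob.
So boha → bohaob.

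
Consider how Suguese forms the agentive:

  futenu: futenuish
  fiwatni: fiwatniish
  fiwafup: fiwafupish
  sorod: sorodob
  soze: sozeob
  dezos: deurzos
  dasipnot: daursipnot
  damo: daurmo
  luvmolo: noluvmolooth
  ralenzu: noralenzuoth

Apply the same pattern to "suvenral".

suvenralob

damo and luvmolo both end in -o yet inflect differently (daurmo, noluvmolooth), so the final letter is not what conditions the rule; the first letter is.
"suvenral" begins with s-. The stems beginning with s- (sorod → sorodob, soze → sozeob) add -ob.
The other patterns: stems beginning with f- add -ish; stems beginning with d- insert -ur- after the first vowel; stems beginning with l- or r- add no- … -oth around the stem.
So suvenral → suvenralob.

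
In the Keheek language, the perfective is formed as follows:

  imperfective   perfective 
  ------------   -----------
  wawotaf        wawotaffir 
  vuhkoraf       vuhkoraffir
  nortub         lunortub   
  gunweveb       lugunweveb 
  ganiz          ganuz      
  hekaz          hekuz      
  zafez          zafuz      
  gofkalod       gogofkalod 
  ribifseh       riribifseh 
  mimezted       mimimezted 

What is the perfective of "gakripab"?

lugakripab

wawotaf and hekaz both have last vowel 'a' yet inflect differently (wawotaffir, hekuz), so the last vowel is not what conditions the rule; the final letter is.
"gakripab" ends in -b. The stems ending in -b (nortub → lunortub, gunweveb → lugunweveb) add the prefix lu-.
The other patterns: stems ending in -f double the final consonant and add -ir; stems ending in -z change the last vowel to 'u'; stems ending in -d or -h repeat the first consonant+vowel as a prefix.
So gakripab → lugakripab.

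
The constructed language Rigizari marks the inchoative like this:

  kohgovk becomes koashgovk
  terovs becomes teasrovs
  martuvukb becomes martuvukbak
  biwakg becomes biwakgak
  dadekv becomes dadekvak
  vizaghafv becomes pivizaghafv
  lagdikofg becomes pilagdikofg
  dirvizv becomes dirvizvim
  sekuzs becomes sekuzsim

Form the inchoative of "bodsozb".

bodsozbim

dadekv and vizaghafv both end in -v yet inflect differently (dadekvak, pivizaghafv), so the final letter is not what conditions the rule; the second-to-last letter is.
"bodsozb" has second-to-last letter 'z'. The stems whose second-to-last letter is 'z' (dirvizv → dirvizvim, sekuzs → sekuzsim) add -im.
The other patterns: stems whose second-to-last letter is 'v' insert -as- after the first vowel; stems whose second-to-last letter is 'k' add -ak; stems whose second-to-last letter is 'f' add the prefix pi-.
So bodsozb → bodsozbim.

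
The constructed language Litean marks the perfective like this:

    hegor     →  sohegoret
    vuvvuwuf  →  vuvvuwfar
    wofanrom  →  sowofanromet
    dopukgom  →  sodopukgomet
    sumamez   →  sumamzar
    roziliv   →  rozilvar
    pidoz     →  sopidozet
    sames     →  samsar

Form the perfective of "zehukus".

pidoz and sumamez both end in -z yet inflect differently (sopidozet, sumamzar), so the final letter is not what conditions the rule; the last vowel is.
"zehukus" has last vowel 'u'. The one such stem in the data (vuvvuwuf → vuvvuwfar) deletes the last vowel and adds -ar (as do sames, roziliv), so the same rule applies.
So zehukus → zehuksar.

zehuksar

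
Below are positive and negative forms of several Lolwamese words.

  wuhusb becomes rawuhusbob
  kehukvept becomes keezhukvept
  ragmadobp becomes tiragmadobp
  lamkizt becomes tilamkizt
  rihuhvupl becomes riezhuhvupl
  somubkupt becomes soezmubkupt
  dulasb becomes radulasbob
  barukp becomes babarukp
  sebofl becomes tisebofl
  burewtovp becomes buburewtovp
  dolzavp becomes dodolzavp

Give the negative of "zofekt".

zozofekt

kehukvept and lamkizt both end in -t yet inflect differently (keezhukvept, tilamkizt), so the final letter is not what conditions the rule; the second-to-last letter is.
"zofekt" has second-to-last letter 'k'. The one such stem in the data (barukp → babarukp) repeats the first consonant+vowel as a prefix (as do dolzavp, burewtovp), so the same rule applies.
So zofekt → zozofekt.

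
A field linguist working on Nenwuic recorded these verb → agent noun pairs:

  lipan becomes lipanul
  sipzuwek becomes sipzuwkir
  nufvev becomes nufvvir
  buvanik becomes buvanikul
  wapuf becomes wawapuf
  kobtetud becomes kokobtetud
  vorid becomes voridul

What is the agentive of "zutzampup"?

sipzuwek and buvanik both end in -k yet inflect differently (sipzuwkir, buvanikul), so the final letter is not what conditions the rule; the last vowel is.
"zutzampup" has last vowel 'u'. The stems whose last vowel is 'u' (wapuf → wawapuf, kobtetud → kokobtetud) repeat the first consonant+vowel as a prefix.
The other patterns: stems whose last vowel is 'e' delete the last vowel and add -ir; stems whose last vowel is 'a' or 'i' add -ul.
So zutzampup → zuzutzampup.

zuzutzampup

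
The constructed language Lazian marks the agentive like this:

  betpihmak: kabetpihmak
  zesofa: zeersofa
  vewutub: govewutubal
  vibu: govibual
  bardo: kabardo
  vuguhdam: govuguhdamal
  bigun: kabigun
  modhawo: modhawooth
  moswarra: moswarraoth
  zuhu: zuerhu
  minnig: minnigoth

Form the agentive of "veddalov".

"veddalov" begins with v-. The stems beginning with v- (vuguhdam → govuguhdamal, vibu → govibual, vewutub → govewutubal) add go- … -al around the stem.
So veddalov → goveddaloval.

goveddaloval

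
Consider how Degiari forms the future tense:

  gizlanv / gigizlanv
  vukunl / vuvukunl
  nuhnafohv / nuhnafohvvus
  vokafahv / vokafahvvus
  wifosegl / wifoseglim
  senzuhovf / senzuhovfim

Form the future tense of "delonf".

dedelonf

gizlanv and nuhnafohv both end in -v yet inflect differently (gigizlanv, nuhnafohvvus), so the final letter is not what conditions the rule; the second-to-last letter is.
"delonf" has second-to-last letter 'n'. The stems whose second-to-last letter is 'n' (gizlanv → gigizlanv, vukunl → vuvukunl) repeat the first consonant+vowel as a prefix.
The other patterns: stems whose second-to-last letter is 'h' double the final consonant and add -us; stems whose second-to-last letter is 'g' or 'v' add -im.
So delonf → dedelonf.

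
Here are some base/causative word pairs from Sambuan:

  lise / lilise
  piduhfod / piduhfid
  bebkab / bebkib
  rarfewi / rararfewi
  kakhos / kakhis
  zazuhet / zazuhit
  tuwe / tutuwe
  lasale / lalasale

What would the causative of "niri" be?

niniri

lasale and zazuhet both have last vowel 'e' yet inflect differently (lalasale, zazuhit), so the last vowel is not what conditions the rule; whether the stem ends in a vowel or a consonant is.
"niri" ends in a vowel. The stems ending in a vowel (rarfewi → rararfewi, lasale → lalasale, lise → lilise) repeat the first consonant+vowel as a prefix.
The other pattern: stems ending in a consonant change the last vowel to 'i'.
So niri → niniri.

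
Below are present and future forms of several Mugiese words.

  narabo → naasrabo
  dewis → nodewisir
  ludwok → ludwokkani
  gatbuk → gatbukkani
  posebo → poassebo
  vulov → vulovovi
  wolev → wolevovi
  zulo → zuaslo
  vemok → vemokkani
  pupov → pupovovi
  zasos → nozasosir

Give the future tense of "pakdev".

posebo and vemok both have last vowel 'o' yet inflect differently (poassebo, vemokkani), so the last vowel is not what conditions the rule; the final letter is.
"pakdev" ends in -v. The stems ending in -v (vulov → vulovovi, pupov → pupovovi, wolev → wolevovi) add -ovi.
The other patterns: stems ending in -o insert -as- after the first vowel; stems ending in -k double the final consonant and add -ani; stems ending in -s add no- … -ir around the stem.
So pakdev → pakdevovi.

pakdevovi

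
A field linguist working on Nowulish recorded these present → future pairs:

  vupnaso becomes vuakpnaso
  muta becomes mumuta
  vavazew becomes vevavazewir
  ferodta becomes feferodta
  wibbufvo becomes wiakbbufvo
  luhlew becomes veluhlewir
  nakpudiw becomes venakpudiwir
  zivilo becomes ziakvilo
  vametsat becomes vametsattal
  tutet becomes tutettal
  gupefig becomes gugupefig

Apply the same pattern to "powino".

poakwino

luhlew and tutet both have last vowel 'e' yet inflect differently (veluhlewir, tutettal), so the last vowel is not what conditions the rule; the final letter is.
"powino" ends in -o. The stems ending in -o (vupnaso → vuakpnaso, wibbufvo → wiakbbufvo, zivilo → ziakvilo) insert -ak- after the first vowel.
So powino → poakwino.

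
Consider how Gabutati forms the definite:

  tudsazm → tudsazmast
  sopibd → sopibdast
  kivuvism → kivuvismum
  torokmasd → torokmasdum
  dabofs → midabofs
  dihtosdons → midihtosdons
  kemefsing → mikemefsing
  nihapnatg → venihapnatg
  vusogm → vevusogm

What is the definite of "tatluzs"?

tudsazm and kivuvism both end in -m yet inflect differently (tudsazmast, kivuvismum), so the final letter is not what conditions the rule; the second-to-last letter is.
"tatluzs" has second-to-last letter 'z'. The one such stem in the data (tudsazm → tudsazmast) adds -ast, so the same rule applies.
The other patterns: stems whose second-to-last letter is 's' add -um; stems whose second-to-last letter is 'f' or 'n' add the prefix mi-; stems whose second-to-last letter is 'g' or 't' add the prefix ve-.
So tatluzs → tatluzsast.

tatluzsast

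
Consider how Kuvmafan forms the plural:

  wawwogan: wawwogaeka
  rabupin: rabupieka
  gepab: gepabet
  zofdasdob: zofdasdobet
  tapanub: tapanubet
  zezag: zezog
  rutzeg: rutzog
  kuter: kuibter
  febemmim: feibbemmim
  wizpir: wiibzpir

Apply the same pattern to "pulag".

wawwogan and gepab both have last vowel 'a' yet inflect differently (wawwogaeka, gepabet), so the last vowel is not what conditions the rule; the final letter is.
"pulag" ends in -g. The stems ending in -g (zezag → zezog, rutzeg → rutzog) change the last vowel to 'o'.
So pulag → pulog.

pulog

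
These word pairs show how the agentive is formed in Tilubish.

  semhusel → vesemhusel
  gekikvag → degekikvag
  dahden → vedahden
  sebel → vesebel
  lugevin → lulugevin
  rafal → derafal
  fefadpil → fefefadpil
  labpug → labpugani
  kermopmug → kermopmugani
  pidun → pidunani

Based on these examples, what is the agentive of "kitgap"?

sebel and rafal both end in -l yet inflect differently (vesebel, derafal), so the final letter is not what conditions the rule; the last vowel is.
"kitgap" has last vowel 'a'. The stems whose last vowel is 'a' (gekikvag → degekikvag, rafal → derafal) add the prefix de-.
The other patterns: stems whose last vowel is 'e' add the prefix ve-; stems whose last vowel is 'i' repeat the first consonant+vowel as a prefix; stems whose last vowel is 'u' add -ani.
So kitgap → dekitgap.

dekitgap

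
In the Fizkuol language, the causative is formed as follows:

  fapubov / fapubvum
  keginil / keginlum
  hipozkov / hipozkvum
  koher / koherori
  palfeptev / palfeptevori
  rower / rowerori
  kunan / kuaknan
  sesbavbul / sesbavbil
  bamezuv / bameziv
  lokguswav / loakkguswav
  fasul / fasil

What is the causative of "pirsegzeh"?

palfeptev and bamezuv both end in -v yet inflect differently (palfeptevori, bameziv), so the final letter is not what conditions the rule; the last vowel is.
"pirsegzeh" has last vowel 'e'. The stems whose last vowel is 'e' (rower → rowerori, palfeptev → palfeptevori, koher → koherori) add -ori.
The other patterns: stems whose last vowel is 'u' change the last vowel to 'i'; stems whose last vowel is 'a' insert -ak- after the first vowel; stems whose last vowel is 'i' or 'o' delete the last vowel and add -um.
So pirsegzeh → pirsegzehori.

pirsegzehori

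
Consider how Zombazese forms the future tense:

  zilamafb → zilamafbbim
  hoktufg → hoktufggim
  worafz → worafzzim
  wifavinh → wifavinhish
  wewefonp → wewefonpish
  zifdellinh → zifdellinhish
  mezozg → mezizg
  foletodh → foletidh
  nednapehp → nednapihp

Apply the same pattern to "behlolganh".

behlolganhish

"behlolganh" has second-to-last letter 'n'. The stems whose second-to-last letter is 'n' (wifavinh → wifavinhish, wewefonp → wewefonpish, zifdellinh → zifdellinhish) add -ish.
The other patterns: stems whose second-to-last letter is 'f' double the final consonant and add -im; stems whose second-to-last letter is 'd', 'h' or 'z' change the last vowel to 'i'.
So behlolganh → behlolganhish.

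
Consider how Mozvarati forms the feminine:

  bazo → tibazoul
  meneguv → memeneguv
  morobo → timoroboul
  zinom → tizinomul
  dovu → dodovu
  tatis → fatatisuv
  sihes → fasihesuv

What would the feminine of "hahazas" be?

fahahazasuv

"hahazas" ends in -s. The stems ending in -s (sihes → fasihesuv, tatis → fatatisuv) add fa- … -uv around the stem.
The other patterns: stems ending in -m or -o add ti- … -ul around the stem; stems ending in -u or -v repeat the first consonant+vowel as a prefix.
So hahazas → fahahazasuv.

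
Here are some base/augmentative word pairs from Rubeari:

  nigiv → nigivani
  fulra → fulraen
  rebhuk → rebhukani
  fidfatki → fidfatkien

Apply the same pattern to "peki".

nigiv and fidfatki both have last vowel 'i' yet inflect differently (nigivani, fidfatkien), so the last vowel is not what conditions the rule; whether the stem ends in a vowel or a consonant is.
"peki" ends in a vowel. The stems ending in a vowel (fulra → fulraen, fidfatki → fidfatkien) add -en.
The other pattern: stems ending in a consonant add -ani.
So peki → pekien.

pekien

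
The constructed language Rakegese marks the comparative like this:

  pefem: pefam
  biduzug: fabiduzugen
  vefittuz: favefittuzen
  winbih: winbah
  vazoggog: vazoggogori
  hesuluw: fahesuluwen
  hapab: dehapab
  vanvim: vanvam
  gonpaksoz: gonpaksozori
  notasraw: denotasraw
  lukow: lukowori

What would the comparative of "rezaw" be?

derezaw

notasraw and lukow both end in -w yet inflect differently (denotasraw, lukowori), so the final letter is not what conditions the rule; the last vowel is.
"rezaw" has last vowel 'a'. The stems whose last vowel is 'a' (hapab → dehapab, notasraw → denotasraw) add the prefix de-.
So rezaw → derezaw.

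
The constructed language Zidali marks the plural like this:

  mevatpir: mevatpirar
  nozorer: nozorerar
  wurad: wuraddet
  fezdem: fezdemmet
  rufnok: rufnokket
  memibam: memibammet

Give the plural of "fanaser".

fanaserar

nozorer and fezdem both have last vowel 'e' yet inflect differently (nozorerar, fezdemmet), so the last vowel is not what conditions the rule; the final letter is.
"fanaser" ends in -r. The stems ending in -r (mevatpir → mevatpirar, nozorer → nozorerar) add -ar.
So fanaser → fanaserar.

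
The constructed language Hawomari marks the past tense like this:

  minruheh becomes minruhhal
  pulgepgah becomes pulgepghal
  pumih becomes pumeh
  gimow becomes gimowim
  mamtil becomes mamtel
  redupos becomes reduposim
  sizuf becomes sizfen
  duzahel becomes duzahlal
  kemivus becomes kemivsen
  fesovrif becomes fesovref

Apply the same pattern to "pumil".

pumel

pumih and minruheh both end in -h yet inflect differently (pumeh, minruhhal), so the final letter is not what conditions the rule; the last vowel is.
"pumil" has last vowel 'i'. The stems whose last vowel is 'i' (mamtil → mamtel, fesovrif → fesovref, pumih → pumeh) change the last vowel to 'e'.
The other patterns: stems whose last vowel is 'a' or 'e' delete the last vowel and add -al; stems whose last vowel is 'u' delete the last vowel and add -en; stems whose last vowel is 'o' add -im.
So pumil → pumel.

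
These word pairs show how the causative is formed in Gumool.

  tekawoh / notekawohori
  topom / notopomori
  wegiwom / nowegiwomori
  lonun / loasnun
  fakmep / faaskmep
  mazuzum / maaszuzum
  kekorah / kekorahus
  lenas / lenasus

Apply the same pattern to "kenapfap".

kenapfapus

topom and mazuzum both end in -m yet inflect differently (notopomori, maaszuzum), so the final letter is not what conditions the rule; the last vowel is.
"kenapfap" has last vowel 'a'. The stems whose last vowel is 'a' (kekorah → kekorahus, lenas → lenasus) add -us.
The other patterns: stems whose last vowel is 'o' add no- … -ori around the stem; stems whose last vowel is 'e' or 'u' insert -as- after the first vowel.
So kenapfap → kenapfapus.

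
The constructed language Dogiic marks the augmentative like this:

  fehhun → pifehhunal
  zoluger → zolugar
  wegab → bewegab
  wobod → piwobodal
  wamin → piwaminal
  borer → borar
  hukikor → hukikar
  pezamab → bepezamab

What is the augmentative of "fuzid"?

pifuzidal

hukikor and wobod both have last vowel 'o' yet inflect differently (hukikar, piwobodal), so the last vowel is not what conditions the rule; the final letter is.
"fuzid" ends in -d. The one such stem in the data (wobod → piwobodal) adds pi- … -al around the stem, so the same rule applies.
So fuzid → pifuzidal.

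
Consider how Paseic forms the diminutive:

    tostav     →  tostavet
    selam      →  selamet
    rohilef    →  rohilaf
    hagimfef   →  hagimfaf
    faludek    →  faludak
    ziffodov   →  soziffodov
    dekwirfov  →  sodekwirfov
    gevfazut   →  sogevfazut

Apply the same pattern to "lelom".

solelom

"lelom" has last vowel 'o'. The stems whose last vowel is 'o' (ziffodov → soziffodov, dekwirfov → sodekwirfov) add the prefix so-.
The other patterns: stems whose last vowel is 'a' add -et; stems whose last vowel is 'e' change the last vowel to 'a'.
So lelom → solelom.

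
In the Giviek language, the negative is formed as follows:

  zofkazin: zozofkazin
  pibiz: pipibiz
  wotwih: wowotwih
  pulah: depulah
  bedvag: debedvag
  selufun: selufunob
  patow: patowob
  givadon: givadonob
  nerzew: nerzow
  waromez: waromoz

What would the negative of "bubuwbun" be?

wotwih and pulah both end in -h yet inflect differently (wowotwih, depulah), so the final letter is not what conditions the rule; the last vowel is.
"bubuwbun" has last vowel 'u'. The one such stem in the data (selufun → selufunob) adds -ob, so the same rule applies.
The other patterns: stems whose last vowel is 'i' repeat the first consonant+vowel as a prefix; stems whose last vowel is 'a' add the prefix de-; stems whose last vowel is 'e' change the last vowel to 'o'.
So bubuwbun → bubuwbunob.

bubuwbunob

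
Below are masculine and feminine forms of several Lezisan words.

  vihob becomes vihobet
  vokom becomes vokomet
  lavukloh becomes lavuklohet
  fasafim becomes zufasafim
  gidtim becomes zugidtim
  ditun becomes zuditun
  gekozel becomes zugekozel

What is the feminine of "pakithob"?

pakithobet

vokom and fasafim both end in -m yet inflect differently (vokomet, zufasafim), so the final letter is not what conditions the rule; the last vowel is.
"pakithob" has last vowel 'o'. The stems whose last vowel is 'o' (vihob → vihobet, vokom → vokomet, lavukloh → lavuklohet) add -et.
The other pattern: stems whose last vowel is 'e', 'i' or 'u' add the prefix zu-.
So pakithob → pakithobet.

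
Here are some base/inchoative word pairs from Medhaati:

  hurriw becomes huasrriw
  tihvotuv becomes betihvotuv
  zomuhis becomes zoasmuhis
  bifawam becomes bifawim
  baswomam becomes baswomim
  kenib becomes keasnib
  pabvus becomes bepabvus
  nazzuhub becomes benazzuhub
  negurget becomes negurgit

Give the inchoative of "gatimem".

gatimim

nazzuhub and kenib both end in -b yet inflect differently (benazzuhub, keasnib), so the final letter is not what conditions the rule; the last vowel is.
"gatimem" has last vowel 'e'. The one such stem in the data (negurget → negurgit) changes the last vowel to 'i' (as do baswomam, bifawam), so the same rule applies.
The other patterns: stems whose last vowel is 'u' add the prefix be-; stems whose last vowel is 'i' insert -as- after the first vowel.
So gatimem → gatimim.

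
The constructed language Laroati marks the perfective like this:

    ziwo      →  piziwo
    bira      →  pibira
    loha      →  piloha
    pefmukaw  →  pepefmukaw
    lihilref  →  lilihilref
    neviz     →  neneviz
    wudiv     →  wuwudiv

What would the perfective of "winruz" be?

"winruz" ends in a consonant. The stems ending in a consonant (pefmukaw → pepefmukaw, lihilref → lilihilref, neviz → neneviz) repeat the first consonant+vowel as a prefix.
The other pattern: stems ending in a vowel add the prefix pi-.
So winruz → wiwinruz.

wiwinruz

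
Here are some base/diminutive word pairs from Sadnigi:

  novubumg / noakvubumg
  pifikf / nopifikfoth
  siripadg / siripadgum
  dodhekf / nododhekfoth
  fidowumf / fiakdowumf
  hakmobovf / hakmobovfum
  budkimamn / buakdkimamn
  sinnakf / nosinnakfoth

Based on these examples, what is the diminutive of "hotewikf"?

nohotewikfoth

"hotewikf" has second-to-last letter 'k'. The stems whose second-to-last letter is 'k' (dodhekf → nododhekfoth, sinnakf → nosinnakfoth, pifikf → nopifikfoth) add no- … -oth around the stem.
The other patterns: stems whose second-to-last letter is 'd' or 'v' add -um; stems whose second-to-last letter is 'm' insert -ak- after the first vowel.
So hotewikf → nohotewikfoth.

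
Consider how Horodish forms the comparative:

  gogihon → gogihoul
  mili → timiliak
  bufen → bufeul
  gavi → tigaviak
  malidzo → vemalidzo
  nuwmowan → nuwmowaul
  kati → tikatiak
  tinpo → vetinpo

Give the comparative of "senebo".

vesenebo

malidzo and gogihon both have last vowel 'o' yet inflect differently (vemalidzo, gogihoul), so the last vowel is not what conditions the rule; the final letter is.
"senebo" ends in -o. The stems ending in -o (malidzo → vemalidzo, tinpo → vetinpo) add the prefix ve-.
The other patterns: stems ending in -n drop the final letter and add -ul; stems ending in -i add ti- … -ak around the stem.
So senebo → vesenebo.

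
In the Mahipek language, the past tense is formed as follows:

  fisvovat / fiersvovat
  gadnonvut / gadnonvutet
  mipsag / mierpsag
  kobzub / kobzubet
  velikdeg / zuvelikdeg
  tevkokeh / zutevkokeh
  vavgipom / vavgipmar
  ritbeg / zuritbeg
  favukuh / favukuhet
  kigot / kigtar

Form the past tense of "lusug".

"lusug" has last vowel 'u'. The stems whose last vowel is 'u' (favukuh → favukuhet, kobzub → kobzubet, gadnonvut → gadnonvutet) add -et.
The other patterns: stems whose last vowel is 'e' add the prefix zu-; stems whose last vowel is 'a' insert -er- after the first vowel; stems whose last vowel is 'o' delete the last vowel and add -ar.
So lusug → lusuget.

lusuget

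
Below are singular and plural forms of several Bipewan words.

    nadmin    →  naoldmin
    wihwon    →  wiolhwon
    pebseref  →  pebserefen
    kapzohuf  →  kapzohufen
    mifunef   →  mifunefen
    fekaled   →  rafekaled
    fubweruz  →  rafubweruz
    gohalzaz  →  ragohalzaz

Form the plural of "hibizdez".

rahibizdez

pebseref and fekaled both have last vowel 'e' yet inflect differently (pebserefen, rafekaled), so the last vowel is not what conditions the rule; the final letter is.
"hibizdez" ends in -z. The stems ending in -z (fubweruz → rafubweruz, gohalzaz → ragohalzaz) add the prefix ra-.
So hibizdez → rahibizdez.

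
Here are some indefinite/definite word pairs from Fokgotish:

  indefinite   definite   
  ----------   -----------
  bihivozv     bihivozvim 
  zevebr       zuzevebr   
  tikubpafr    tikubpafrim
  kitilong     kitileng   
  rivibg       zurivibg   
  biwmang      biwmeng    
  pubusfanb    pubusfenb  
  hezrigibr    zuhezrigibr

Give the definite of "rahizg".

rahizgim

biwmang and rivibg both end in -g yet inflect differently (biwmeng, zurivibg), so the final letter is not what conditions the rule; the second-to-last letter is.
"rahizg" has second-to-last letter 'z'. The one such stem in the data (bihivozv → bihivozvim) adds -im, so the same rule applies.
So rahizg → rahizgim.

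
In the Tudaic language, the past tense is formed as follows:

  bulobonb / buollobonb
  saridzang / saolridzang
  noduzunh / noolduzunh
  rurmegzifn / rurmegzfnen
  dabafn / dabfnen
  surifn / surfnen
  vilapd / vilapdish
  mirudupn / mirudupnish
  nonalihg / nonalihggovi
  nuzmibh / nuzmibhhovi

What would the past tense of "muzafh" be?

rurmegzifn and mirudupn both end in -n yet inflect differently (rurmegzfnen, mirudupnish), so the final letter is not what conditions the rule; the second-to-last letter is.
"muzafh" has second-to-last letter 'f'. The stems whose second-to-last letter is 'f' (rurmegzifn → rurmegzfnen, dabafn → dabfnen, surifn → surfnen) delete the last vowel and add -en.
So muzafh → muzfhen.

muzfhen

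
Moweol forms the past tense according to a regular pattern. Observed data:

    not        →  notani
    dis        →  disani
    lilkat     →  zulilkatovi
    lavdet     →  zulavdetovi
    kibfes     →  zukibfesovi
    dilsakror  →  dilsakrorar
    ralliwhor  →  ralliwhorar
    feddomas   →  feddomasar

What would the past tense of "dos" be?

"dos" has 1 vowel. The stems with 1 vowel (not → notani, dis → disani) add -ani.
So dos → dosani.

dosani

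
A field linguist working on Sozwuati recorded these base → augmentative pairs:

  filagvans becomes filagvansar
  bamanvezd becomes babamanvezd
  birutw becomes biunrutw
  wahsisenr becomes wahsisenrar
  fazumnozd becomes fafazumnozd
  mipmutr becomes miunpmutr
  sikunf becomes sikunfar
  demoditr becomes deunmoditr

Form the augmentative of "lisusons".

lisusonsar

"lisusons" has second-to-last letter 'n'. The stems whose second-to-last letter is 'n' (filagvans → filagvansar, wahsisenr → wahsisenrar, sikunf → sikunfar) add -ar.
So lisusons → lisusonsar.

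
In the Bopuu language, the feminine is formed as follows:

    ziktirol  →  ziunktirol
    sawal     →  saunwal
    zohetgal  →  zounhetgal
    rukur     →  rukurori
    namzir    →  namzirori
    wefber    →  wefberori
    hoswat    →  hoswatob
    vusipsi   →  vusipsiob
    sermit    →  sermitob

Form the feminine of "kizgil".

kiunzgil

sawal and hoswat both have last vowel 'a' yet inflect differently (saunwal, hoswatob), so the last vowel is not what conditions the rule; the final letter is.
"kizgil" ends in -l. The stems ending in -l (ziktirol → ziunktirol, sawal → saunwal, zohetgal → zounhetgal) insert -un- after the first vowel.
The other patterns: stems ending in -r add -ori; stems ending in -i or -t add -ob.
So kizgil → kiunzgil.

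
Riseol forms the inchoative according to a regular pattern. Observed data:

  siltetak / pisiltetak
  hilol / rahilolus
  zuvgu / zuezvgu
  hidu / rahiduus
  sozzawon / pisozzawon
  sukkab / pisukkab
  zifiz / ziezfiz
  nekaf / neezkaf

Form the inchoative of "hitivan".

"hitivan" begins with h-. The stems beginning with h- (hidu → rahiduus, hilol → rahilolus) add ra- … -us around the stem.
The other patterns: stems beginning with s- add the prefix pi-; stems beginning with n- or z- insert -ez- after the first vowel.
So hitivan → rahitivanus.

rahitivanus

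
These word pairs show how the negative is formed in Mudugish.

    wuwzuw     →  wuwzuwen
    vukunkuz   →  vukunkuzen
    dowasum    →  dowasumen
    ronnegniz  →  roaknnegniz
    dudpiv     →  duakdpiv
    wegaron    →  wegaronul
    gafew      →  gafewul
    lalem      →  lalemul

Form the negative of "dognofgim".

doakgnofgim

vukunkuz and ronnegniz both end in -z yet inflect differently (vukunkuzen, roaknnegniz), so the final letter is not what conditions the rule; the last vowel is.
"dognofgim" has last vowel 'i'. The stems whose last vowel is 'i' (ronnegniz → roaknnegniz, dudpiv → duakdpiv) insert -ak- after the first vowel.
The other patterns: stems whose last vowel is 'u' add -en; stems whose last vowel is 'e' or 'o' add -ul.
So dognofgim → doakgnofgim.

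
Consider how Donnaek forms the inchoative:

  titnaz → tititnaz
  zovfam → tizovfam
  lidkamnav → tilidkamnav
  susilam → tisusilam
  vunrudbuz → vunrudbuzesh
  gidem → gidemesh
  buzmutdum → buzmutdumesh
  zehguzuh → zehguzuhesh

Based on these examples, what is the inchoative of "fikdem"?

titnaz and vunrudbuz both end in -z yet inflect differently (tititnaz, vunrudbuzesh), so the final letter is not what conditions the rule; the last vowel is.
"fikdem" has last vowel 'e'. The one such stem in the data (gidem → gidemesh) adds -esh, so the same rule applies.
So fikdem → fikdemesh.

fikdemesh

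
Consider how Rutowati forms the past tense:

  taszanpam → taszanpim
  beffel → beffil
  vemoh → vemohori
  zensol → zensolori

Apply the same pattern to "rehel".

"rehel" has last vowel 'e'. The one such stem in the data (beffel → beffil) changes the last vowel to 'i' (as does taszanpam), so the same rule applies.
So rehel → rehil.

rehil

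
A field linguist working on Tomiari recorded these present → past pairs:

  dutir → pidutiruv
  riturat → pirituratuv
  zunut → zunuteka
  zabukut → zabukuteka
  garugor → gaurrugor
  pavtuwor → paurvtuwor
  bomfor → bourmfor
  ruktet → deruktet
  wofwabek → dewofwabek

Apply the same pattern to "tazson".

"tazson" has last vowel 'o'. The stems whose last vowel is 'o' (garugor → gaurrugor, pavtuwor → paurvtuwor, bomfor → bourmfor) insert -ur- after the first vowel.
The other patterns: stems whose last vowel is 'a' or 'i' add pi- … -uv around the stem; stems whose last vowel is 'u' add -eka; stems whose last vowel is 'e' add the prefix de-.
So tazson → taurzson.

taurzson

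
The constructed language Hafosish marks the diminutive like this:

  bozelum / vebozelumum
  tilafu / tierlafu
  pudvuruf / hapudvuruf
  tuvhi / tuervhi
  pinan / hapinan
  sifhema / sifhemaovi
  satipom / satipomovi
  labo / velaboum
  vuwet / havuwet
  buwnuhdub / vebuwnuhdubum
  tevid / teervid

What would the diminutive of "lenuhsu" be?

"lenuhsu" begins with l-. The one such stem in the data (labo → velaboum) adds ve- … -um around the stem, so the same rule applies.
The other patterns: stems beginning with s- add -ovi; stems beginning with p- or v- add the prefix ha-; stems beginning with t- insert -er- after the first vowel.
So lenuhsu → velenuhsuum.

velenuhsuum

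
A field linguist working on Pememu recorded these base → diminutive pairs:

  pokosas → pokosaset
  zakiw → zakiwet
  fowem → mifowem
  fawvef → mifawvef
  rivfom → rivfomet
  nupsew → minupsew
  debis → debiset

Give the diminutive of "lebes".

fowem and rivfom both end in -m yet inflect differently (mifowem, rivfomet), so the final letter is not what conditions the rule; the last vowel is.
"lebes" has last vowel 'e'. The stems whose last vowel is 'e' (fowem → mifowem, fawvef → mifawvef, nupsew → minupsew) add the prefix mi-.
So lebes → milebes.

milebes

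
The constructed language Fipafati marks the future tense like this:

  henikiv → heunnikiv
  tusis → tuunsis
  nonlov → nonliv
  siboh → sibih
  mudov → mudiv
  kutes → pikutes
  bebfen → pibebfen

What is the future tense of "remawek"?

henikiv and nonlov both end in -v yet inflect differently (heunnikiv, nonliv), so the final letter is not what conditions the rule; the last vowel is.
"remawek" has last vowel 'e'. The stems whose last vowel is 'e' (kutes → pikutes, bebfen → pibebfen) add the prefix pi-.
So remawek → piremawek.

piremawek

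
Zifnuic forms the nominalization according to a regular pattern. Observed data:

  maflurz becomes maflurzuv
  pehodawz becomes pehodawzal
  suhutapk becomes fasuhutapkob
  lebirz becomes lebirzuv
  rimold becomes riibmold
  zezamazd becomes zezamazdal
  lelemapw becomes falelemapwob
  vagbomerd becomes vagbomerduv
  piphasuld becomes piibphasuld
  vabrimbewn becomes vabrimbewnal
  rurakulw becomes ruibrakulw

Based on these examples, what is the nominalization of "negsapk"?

"negsapk" has second-to-last letter 'p'. The stems whose second-to-last letter is 'p' (lelemapw → falelemapwob, suhutapk → fasuhutapkob) add fa- … -ob around the stem.
The other patterns: stems whose second-to-last letter is 'l' insert -ib- after the first vowel; stems whose second-to-last letter is 'r' add -uv; stems whose second-to-last letter is 'w' or 'z' add -al.
So negsapk → fanegsapkob.

fanegsapkob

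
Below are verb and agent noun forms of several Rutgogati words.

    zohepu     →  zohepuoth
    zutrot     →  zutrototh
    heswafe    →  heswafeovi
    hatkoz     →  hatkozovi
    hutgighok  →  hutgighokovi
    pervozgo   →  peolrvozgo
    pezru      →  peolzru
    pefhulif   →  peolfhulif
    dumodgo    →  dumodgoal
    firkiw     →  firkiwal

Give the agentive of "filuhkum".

filuhkumal

zohepu and pezru both end in -u yet inflect differently (zohepuoth, peolzru), so the final letter is not what conditions the rule; the first letter is.
"filuhkum" begins with f-. The one such stem in the data (firkiw → firkiwal) adds -al, so the same rule applies.
The other patterns: stems beginning with z- add -oth; stems beginning with h- add -ovi; stems beginning with p- insert -ol- after the first vowel.
So filuhkum → filuhkumal.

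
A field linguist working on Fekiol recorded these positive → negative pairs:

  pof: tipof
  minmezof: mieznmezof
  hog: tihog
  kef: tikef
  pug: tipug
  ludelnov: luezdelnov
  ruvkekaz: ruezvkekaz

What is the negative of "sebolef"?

minmezof and pof both end in -f yet inflect differently (mieznmezof, tipof), so the final letter is not what conditions the rule; the number of vowels is.
"sebolef" has 3 vowels. The stems with 3 vowels (ruvkekaz → ruezvkekaz, ludelnov → luezdelnov, minmezof → mieznmezof) insert -ez- after the first vowel.
The other pattern: stems with 1 vowel add the prefix ti-.
So sebolef → seezbolef.

seezbolef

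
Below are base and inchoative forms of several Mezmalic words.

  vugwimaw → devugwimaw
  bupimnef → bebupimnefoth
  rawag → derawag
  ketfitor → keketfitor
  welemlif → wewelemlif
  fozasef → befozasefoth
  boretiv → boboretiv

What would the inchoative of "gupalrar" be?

fozasef and welemlif both end in -f yet inflect differently (befozasefoth, wewelemlif), so the final letter is not what conditions the rule; the last vowel is.
"gupalrar" has last vowel 'a'. The stems whose last vowel is 'a' (vugwimaw → devugwimaw, rawag → derawag) add the prefix de-.
So gupalrar → degupalrar.

degupalrar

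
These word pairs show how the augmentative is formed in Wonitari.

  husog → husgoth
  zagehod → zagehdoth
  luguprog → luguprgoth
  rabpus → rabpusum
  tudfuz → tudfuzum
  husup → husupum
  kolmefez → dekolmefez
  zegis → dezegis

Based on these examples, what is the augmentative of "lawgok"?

"lawgok" has last vowel 'o'. The stems whose last vowel is 'o' (husog → husgoth, zagehod → zagehdoth, luguprog → luguprgoth) delete the last vowel and add -oth.
The other patterns: stems whose last vowel is 'u' add -um; stems whose last vowel is 'e' or 'i' add the prefix de-.
So lawgok → lawgkoth.

lawgkoth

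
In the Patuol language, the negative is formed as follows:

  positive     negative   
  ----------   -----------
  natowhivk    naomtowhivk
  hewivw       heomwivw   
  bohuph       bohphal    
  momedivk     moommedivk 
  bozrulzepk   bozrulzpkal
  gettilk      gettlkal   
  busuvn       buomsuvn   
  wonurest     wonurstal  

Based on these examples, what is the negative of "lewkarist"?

"lewkarist" has second-to-last letter 's'. The one such stem in the data (wonurest → wonurstal) deletes the last vowel and adds -al (as do gettilk, bohuph), so the same rule applies.
So lewkarist → lewkarstal.

lewkarstal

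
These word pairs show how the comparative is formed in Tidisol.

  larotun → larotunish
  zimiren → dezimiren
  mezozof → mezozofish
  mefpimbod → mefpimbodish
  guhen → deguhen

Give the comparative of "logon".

logonish

zimiren and larotun both end in -n yet inflect differently (dezimiren, larotunish), so the final letter is not what conditions the rule; the last vowel is.
"logon" has last vowel 'o'. The stems whose last vowel is 'o' (mezozof → mezozofish, mefpimbod → mefpimbodish) add -ish.
So logon → logonish.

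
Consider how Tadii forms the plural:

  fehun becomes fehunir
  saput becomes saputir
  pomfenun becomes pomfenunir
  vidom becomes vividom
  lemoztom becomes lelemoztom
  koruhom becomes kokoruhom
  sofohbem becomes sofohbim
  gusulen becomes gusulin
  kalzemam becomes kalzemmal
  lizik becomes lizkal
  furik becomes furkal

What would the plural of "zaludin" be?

vidom and sofohbem both end in -m yet inflect differently (vividom, sofohbim), so the final letter is not what conditions the rule; the last vowel is.
"zaludin" has last vowel 'i'. The stems whose last vowel is 'i' (lizik → lizkal, furik → furkal) delete the last vowel and add -al.
The other patterns: stems whose last vowel is 'u' add -ir; stems whose last vowel is 'o' repeat the first consonant+vowel as a prefix; stems whose last vowel is 'e' change the last vowel to 'i'.
So zaludin → zaludnal.

zaludnal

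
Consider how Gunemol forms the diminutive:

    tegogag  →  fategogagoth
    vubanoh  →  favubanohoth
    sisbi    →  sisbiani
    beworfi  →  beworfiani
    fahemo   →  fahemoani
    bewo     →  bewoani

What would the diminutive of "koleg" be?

vubanoh and bewo both have last vowel 'o' yet inflect differently (favubanohoth, bewoani), so the last vowel is not what conditions the rule; whether the stem ends in a vowel or a consonant is.
"koleg" ends in a consonant. The stems ending in a consonant (vubanoh → favubanohoth, tegogag → fategogagoth) add fa- … -oth around the stem.
The other pattern: stems ending in a vowel add -ani.
So koleg → fakolegoth.

fakolegoth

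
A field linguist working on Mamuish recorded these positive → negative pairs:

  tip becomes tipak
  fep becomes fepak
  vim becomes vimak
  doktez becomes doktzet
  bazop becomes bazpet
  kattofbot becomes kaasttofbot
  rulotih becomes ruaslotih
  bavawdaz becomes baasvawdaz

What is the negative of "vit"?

tip and bazop both end in -p yet inflect differently (tipak, bazpet), so the final letter is not what conditions the rule; the number of vowels is.
"vit" has 1 vowel. The stems with 1 vowel (tip → tipak, fep → fepak, vim → vimak) add -ak.
So vit → vitak.

vitak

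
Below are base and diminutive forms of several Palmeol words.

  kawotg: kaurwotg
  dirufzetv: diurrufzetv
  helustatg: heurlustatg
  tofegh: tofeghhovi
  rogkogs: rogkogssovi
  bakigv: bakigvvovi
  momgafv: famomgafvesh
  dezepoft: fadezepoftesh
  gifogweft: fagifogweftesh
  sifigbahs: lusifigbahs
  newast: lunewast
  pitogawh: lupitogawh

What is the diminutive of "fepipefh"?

dirufzetv and bakigv both end in -v yet inflect differently (diurrufzetv, bakigvvovi), so the final letter is not what conditions the rule; the second-to-last letter is.
"fepipefh" has second-to-last letter 'f'. The stems whose second-to-last letter is 'f' (momgafv → famomgafvesh, dezepoft → fadezepoftesh, gifogweft → fagifogweftesh) add fa- … -esh around the stem.
So fepipefh → fafepipefhesh.

fafepipefhesh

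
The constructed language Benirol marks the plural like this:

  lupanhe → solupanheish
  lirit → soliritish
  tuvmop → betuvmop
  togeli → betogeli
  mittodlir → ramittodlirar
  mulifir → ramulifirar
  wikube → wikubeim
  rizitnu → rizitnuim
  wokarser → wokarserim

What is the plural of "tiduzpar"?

lupanhe and wikube both end in -e yet inflect differently (solupanheish, wikubeim), so the final letter is not what conditions the rule; the first letter is.
"tiduzpar" begins with t-. The stems beginning with t- (tuvmop → betuvmop, togeli → betogeli) add the prefix be-.
So tiduzpar → betiduzpar.

betiduzpar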